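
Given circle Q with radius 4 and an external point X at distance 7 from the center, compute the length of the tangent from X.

tangent = √(d² - r²) = √(7² - 4²) = √(49 - 16) = √33 = sqrt(33)

sqrt(33)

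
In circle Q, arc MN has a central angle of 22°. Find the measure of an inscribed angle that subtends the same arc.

By the inscribed angle theorem, the inscribed angle is half the central angle.
Inscribed angle = 22° / 2 = 11°

11°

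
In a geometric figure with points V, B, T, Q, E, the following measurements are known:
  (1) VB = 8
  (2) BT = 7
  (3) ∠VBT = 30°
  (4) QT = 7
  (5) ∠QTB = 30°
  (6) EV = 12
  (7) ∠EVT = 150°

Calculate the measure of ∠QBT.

Step 1: By the law of cosines on triangle BTQ: BQ² = 7² + 7² − 2·7·7·cos(30°) = 13.13, so BQ ≈ 3.62.
Step 2: By the inverse law of cosines on triangle QBT: cos(∠QBT) = (3.62² + 7² − 7²) / (2·3.62·7) = 13.13/50.73 = 0.2588, so ∠QBT = 75°.

Therefore, the measure of angle ∠QBT = 75°.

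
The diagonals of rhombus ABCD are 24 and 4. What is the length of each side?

Half-diagonals are 12 and 2. side = sqrt(12^2 + 2^2) = sqrt(148) = 2*sqrt(37)

2*sqrt(37)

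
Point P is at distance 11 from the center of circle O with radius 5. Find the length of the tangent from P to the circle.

The tangent, radius, and line from the external point to the center form a right triangle.
The right angle is where the tangent meets the radius.
By the Pythagorean theorem: tangent² + 5² = 11²
tangent² = 121 - 25 = 96
tangent = 4*sqrt(6)

4*sqrt(6)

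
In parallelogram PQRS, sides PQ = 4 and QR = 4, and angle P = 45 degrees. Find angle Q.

In a parallelogram, consecutive angles are supplementary (sum to 180°).
angle Q = 180 - angle P
angle Q = 180 - 45
angle Q = 135 degrees

135 degrees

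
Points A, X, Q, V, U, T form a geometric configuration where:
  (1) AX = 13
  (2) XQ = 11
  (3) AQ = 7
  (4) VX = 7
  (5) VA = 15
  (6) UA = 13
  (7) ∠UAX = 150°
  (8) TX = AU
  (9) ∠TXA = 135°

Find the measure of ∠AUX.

Step 1: By the law of cosines on triangle UAX: UX² = 13² + 13² − 2·13·13·cos(150°) = 630.72, so UX ≈ 25.11.
Step 2: By the inverse law of cosines on triangle AUX: cos(∠AUX) = (13² + 25.11² − 13²) / (2·13·25.11) = 630.72/652.97 = 0.9659, so ∠AUX = 15°.

Therefore, the measure of angle ∠AUX = 15°.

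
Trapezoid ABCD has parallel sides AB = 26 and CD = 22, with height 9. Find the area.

Area = (26 + 22) * 9 / 2 = 432 / 2 = 216

216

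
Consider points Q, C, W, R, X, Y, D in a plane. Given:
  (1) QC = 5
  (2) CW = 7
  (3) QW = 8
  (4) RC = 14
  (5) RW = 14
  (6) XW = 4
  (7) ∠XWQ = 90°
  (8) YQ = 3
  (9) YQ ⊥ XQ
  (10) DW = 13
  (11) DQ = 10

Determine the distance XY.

Step 1: By the law of cosines on triangle XWQ: XQ² = 4² + 8² − 2·4·8·cos(90°) = 80, so XQ = 4·√5.
Step 2: By the law of cosines on triangle XQY: XY² = (4·√5)² + 3² − 2·4·√5·3·cos(90°) = 89, so XY = √89.

Therefore, the length of XY = √89.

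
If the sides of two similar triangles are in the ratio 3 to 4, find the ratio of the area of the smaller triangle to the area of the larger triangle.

The ratio of areas of similar triangles equals the square of the side ratio.
Side ratio = 3:4
Area ratio = (3/4)^2 = 9/16 = 9:16

9:16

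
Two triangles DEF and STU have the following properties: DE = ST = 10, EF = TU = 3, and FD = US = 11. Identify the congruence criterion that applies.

The given information matches SSS: All three pairs of corresponding sides are equal (Side-Side-Side).

SSS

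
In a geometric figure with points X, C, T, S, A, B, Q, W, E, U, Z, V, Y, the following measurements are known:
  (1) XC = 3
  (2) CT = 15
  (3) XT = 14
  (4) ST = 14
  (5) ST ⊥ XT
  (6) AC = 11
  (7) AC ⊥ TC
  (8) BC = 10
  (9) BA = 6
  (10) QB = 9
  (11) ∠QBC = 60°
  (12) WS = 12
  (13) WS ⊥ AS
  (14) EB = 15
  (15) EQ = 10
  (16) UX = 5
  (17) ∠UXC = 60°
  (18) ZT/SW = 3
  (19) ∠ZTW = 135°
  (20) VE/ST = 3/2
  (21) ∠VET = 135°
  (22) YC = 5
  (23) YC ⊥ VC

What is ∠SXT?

Step 1: By the law of cosines on triangle XTS: XS² = 14² + 14² − 2·14·14·cos(90°) = 392, so XS = 14·√2.
Step 2: By the inverse law of cosines on triangle SXT: cos(∠SXT) = ((14·√2)² + 14² − 14²) / (2·14·√2·14) = 392/554.37 = 0.7071, so ∠SXT = 45°.

Therefore, the measure of angle ∠SXT = 45°.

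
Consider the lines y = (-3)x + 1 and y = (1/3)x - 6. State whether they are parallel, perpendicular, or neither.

Slope of line 1: m1 = -3
Slope of line 2: m2 = 1/3
m1 * m2 = (-3) * (1/3) = -1 = -1, so the lines are perpendicular.

Perpendicular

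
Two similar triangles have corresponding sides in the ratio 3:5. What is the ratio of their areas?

Area scales with the square of linear dimensions. If every length is multiplied by 3/5, then the area is multiplied by (3/5)^2 = 9/25.
The area ratio is 9:25.

9:25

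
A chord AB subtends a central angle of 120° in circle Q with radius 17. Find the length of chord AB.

Chord length = 2r sin(θ/2)
= 2 × 17 × sin(120°/2)
= 2 × 17 × sin(60°)
= 17*sqrt(3)

17*sqrt(3)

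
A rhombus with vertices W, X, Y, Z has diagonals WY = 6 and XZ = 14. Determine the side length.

Half-diagonals are 3 and 7. side = sqrt(3^2 + 7^2) = sqrt(58)

sqrt(58)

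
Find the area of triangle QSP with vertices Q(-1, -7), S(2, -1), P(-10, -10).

Using the Shoelace formula for a triangle:
Area = (1/2)|x0(y1 - y2) + x1(y2 - y0) + x2(y0 - y1)|
Area = (1/2)|-1(-1 - -10) + 2(-10 - -7) + -10(-7 - -1)|
Area = (1/2)|-9 + -6 + 60|
Area = (1/2)|45|
Area = (1/2)(45)
Area = 45/2

45/2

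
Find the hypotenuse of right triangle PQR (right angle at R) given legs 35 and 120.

By the Pythagorean theorem: PQ^2 = PR^2 + QR^2
PQ^2 = 35^2 + 120^2 = 1225 + 14400 = 15625
PQ = sqrt(15625) = 125

125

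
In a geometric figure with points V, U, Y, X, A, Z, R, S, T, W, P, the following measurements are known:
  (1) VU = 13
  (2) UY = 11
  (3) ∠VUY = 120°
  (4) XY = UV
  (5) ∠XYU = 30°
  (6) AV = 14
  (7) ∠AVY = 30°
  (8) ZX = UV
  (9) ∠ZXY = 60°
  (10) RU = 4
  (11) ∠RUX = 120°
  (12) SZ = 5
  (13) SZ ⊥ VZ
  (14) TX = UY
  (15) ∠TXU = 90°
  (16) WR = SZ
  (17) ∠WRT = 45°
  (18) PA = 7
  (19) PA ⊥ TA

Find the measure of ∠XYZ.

From the given relations: XY = UV = 13; ZX = UV = 13.
Step 1: By the law of cosines on triangle YXZ: YZ² = 13² + 13² − 2·13·13·cos(60°) = 169, so YZ = 13.
Step 2: By the inverse law of cosines on triangle XYZ: cos(∠XYZ) = (13² + 13² − 13²) / (2·13·13) = 169/338 = 0.5, so ∠XYZ = 60°.

Therefore, the measure of angle ∠XYZ = 60°.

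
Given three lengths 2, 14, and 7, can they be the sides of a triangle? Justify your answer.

Check the triangle inequality: 2 + 7 = 9 ≤ 14.
Since the sum of two sides does not exceed the third, no triangle can be formed.

No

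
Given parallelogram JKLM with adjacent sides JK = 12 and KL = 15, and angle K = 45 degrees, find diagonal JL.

Law of cosines: d^2 = 12^2 + 15^2 - 2(12)(15)cos(45°) = 369 - 180*sqrt(2), so d = 3*sqrt(41 - 20*sqrt(2)).

3*sqrt(41 - 20*sqrt(2))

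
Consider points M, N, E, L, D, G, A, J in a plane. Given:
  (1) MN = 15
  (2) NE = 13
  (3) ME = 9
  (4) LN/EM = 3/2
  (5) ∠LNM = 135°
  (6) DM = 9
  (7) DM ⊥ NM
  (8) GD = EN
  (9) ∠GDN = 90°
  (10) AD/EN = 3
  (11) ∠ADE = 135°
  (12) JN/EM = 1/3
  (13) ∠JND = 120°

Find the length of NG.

From the given relations: GD = EN = 13.
Step 1: By the law of cosines on triangle DMN: DN² = 9² + 15² − 2·9·15·cos(90°) = 306, so DN = 3·√34.
Step 2: By the law of cosines on triangle NDG: NG² = (3·√34)² + 13² − 2·3·√34·13·cos(90°) = 475, so NG = 5·√19.

Therefore, the length of NG = 5·√19.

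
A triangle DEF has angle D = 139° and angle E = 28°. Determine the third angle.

Let angle F = x. Then 139 + 28 + x = 180.
x = 180 - 167 = 13 degrees.

13 degrees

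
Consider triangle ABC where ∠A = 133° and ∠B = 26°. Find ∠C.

Let angle C = x. Then 133 + 26 + x = 180.
x = 180 - 159 = 21 degrees.

21 degrees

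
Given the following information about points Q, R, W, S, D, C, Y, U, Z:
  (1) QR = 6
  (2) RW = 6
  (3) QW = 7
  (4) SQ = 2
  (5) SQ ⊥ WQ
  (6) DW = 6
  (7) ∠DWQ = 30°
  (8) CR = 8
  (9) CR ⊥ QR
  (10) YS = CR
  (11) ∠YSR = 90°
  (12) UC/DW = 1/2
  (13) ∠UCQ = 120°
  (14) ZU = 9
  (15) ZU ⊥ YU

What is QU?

From the given relations: UC = 1/2·DW = 1/2·6 = 3.
Step 1: By the law of cosines on triangle CRQ: CQ² = 8² + 6² − 2·8·6·cos(90°) = 100, so CQ = 10.
Step 2: By the law of cosines on triangle QCU: QU² = 10² + 3² − 2·10·3·cos(120°) = 139, so QU = √139.

Therefore, the length of QU = √139.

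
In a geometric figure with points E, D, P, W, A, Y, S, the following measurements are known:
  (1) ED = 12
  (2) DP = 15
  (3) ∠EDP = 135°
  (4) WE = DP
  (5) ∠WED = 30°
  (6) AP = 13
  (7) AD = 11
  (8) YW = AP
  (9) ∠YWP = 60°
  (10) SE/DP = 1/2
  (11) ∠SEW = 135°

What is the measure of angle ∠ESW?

From the given relations: SE = 1/2·DP = 1/2·15 ≈ 7.5; WE = DP = 15.
Step 1: By the law of cosines on triangle SEW: SW² = 7.5² + 15² − 2·7.5·15·cos(135°) = 440.35, so SW ≈ 20.98.
Step 2: By the inverse law of cosines on triangle ESW: cos(∠ESW) = (7.5² + 20.98² − 15²) / (2·7.5·20.98) = 271.6/314.77 = 0.8629, so ∠ESW = 30.36°.

Therefore, the measure of angle ∠ESW = 30.36°.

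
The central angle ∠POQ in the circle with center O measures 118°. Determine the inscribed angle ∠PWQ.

By the inscribed angle theorem, the inscribed angle is half the central angle.
Inscribed angle = 118° / 2 = 59°

59°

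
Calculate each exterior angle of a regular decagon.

Each exterior angle of a regular n-gon is 360 / n.
For n = 10: 360 / 10 = 36 degrees.

36 degrees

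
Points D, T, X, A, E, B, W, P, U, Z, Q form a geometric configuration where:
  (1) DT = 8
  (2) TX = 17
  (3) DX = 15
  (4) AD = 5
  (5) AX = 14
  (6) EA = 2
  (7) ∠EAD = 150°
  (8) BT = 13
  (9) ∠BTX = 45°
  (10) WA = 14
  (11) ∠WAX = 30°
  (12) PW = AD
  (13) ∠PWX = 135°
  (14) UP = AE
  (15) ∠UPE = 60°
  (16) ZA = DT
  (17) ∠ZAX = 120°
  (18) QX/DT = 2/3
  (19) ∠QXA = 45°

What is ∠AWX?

Step 1: By the law of cosines on triangle WAX: WX² = 14² + 14² − 2·14·14·cos(30°) = 52.52, so WX ≈ 7.25.
Step 2: By the inverse law of cosines on triangle AWX: cos(∠AWX) = (14² + 7.25² − 14²) / (2·14·7.25) = 52.52/202.91 = 0.2588, so ∠AWX = 75°.

Therefore, the measure of angle ∠AWX = 75°.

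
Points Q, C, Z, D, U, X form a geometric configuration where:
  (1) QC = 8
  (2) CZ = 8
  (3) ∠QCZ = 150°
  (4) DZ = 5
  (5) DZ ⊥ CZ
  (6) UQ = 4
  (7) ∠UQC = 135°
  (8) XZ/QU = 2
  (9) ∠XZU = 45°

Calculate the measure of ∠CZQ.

Step 1: By the law of cosines on triangle ZCQ: ZQ² = 8² + 8² − 2·8·8·cos(150°) = 238.85, so ZQ ≈ 15.45.
Step 2: By the inverse law of cosines on triangle CZQ: cos(∠CZQ) = (8² + 15.45² − 8²) / (2·8·15.45) = 238.85/247.28 = 0.9659, so ∠CZQ = 15°.

Therefore, the measure of angle ∠CZQ = 15°.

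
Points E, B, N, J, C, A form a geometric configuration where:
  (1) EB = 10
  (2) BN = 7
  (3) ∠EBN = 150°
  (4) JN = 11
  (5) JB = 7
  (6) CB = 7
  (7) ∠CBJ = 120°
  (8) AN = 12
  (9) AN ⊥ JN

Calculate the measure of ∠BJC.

Step 1: By the law of cosines on triangle JBC: JC² = 7² + 7² − 2·7·7·cos(120°) = 147, so JC = 7·√3.
Step 2: By the inverse law of cosines on triangle BJC: cos(∠BJC) = (7² + (7·√3)² − 7²) / (2·7·7·√3) = 147/169.74 = 0.866, so ∠BJC = 30°.

Therefore, the measure of angle ∠BJC = 30°.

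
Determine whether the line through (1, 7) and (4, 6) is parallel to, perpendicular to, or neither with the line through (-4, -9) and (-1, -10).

Slope of line 1: m1 = (6 - 7)/(4 - 1) = -1/3 = -1/3
Slope of line 2: m2 = (-10 - -9)/(-1 - -4) = -1/3 = -1/3
Two lines are parallel if and only if they have equal slopes (or both are vertical).
Here m1 = m2 = -1/3, confirming the lines are parallel.

Parallel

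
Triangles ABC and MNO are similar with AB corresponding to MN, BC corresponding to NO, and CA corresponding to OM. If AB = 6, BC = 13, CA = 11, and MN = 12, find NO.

k = 12/6 = 2. NO = 2 * 13 = 26.

26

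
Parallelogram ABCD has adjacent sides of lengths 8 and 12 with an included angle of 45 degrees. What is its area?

Area = 8 * 12 * sin(45°) = 96 * sqrt(2)/2 = 48*sqrt(2)

48*sqrt(2)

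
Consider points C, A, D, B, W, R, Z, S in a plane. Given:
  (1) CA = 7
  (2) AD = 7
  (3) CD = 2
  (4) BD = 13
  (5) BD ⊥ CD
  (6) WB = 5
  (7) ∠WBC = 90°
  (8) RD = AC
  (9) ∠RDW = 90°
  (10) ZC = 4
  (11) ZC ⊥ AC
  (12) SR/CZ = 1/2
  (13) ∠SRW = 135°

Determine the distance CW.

Step 1: By the law of cosines on triangle BDC: BC² = 13² + 2² − 2·13·2·cos(90°) = 173, so BC = √173.
Step 2: By the law of cosines on triangle CBW: CW² = √173² + 5² − 2·√173·5·cos(90°) = 198, so CW = 3·√22.

Therefore, the length of CW = 3·√22.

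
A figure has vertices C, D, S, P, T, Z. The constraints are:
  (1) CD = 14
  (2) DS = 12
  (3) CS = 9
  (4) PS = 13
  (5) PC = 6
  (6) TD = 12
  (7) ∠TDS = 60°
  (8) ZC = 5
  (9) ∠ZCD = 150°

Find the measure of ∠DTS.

Step 1: By the law of cosines on triangle TDS: TS² = 12² + 12² − 2·12·12·cos(60°) = 144, so TS = 12.
Step 2: By the inverse law of cosines on triangle DTS: cos(∠DTS) = (12² + 12² − 12²) / (2·12·12) = 144/288 = 0.5, so ∠DTS = 60°.

Therefore, the measure of angle ∠DTS = 60°.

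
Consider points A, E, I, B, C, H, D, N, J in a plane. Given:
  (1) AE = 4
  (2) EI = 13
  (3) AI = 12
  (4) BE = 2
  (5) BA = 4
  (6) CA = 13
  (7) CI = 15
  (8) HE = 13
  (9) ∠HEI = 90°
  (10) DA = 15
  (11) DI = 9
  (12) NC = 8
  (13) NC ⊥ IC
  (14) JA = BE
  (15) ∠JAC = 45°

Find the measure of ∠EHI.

Step 1: By the law of cosines on triangle HEI: HI² = 13² + 13² − 2·13·13·cos(90°) = 338, so HI = 13·√2.
Step 2: By the inverse law of cosines on triangle EHI: cos(∠EHI) = (13² + (13·√2)² − 13²) / (2·13·13·√2) = 338/478 = 0.7071, so ∠EHI = 45°.

Therefore, the measure of angle ∠EHI = 45°.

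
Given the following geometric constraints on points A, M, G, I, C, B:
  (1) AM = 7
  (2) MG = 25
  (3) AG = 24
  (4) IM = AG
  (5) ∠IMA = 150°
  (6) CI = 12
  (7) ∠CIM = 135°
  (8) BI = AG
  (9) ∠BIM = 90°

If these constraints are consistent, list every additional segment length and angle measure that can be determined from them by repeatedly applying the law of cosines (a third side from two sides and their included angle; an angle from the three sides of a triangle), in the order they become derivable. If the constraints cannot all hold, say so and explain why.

The constraints are consistent. Derivable facts, in order:
After 1 step:
- AI ≈ 30.27
- MB ≈ 33.94
- MC ≈ 33.58
- ∠AGM = 16.26°
- ∠AMG = 73.74°
- ∠GAM = 90°
After 2 steps:
- ∠AIM = 6.64°
- ∠BMI = 45°
- ∠CMI = 14.64°
- ∠IAM = 23.36°
- ∠IBM = 45°
- ∠ICM = 30.36°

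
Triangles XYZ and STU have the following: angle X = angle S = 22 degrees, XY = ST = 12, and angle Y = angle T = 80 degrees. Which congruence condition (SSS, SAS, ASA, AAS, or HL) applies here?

Consider the given information: angle X = angle S = 22 degrees, XY = ST = 12, and angle Y = angle T = 80 degrees
This is not SAS or HL: SAS requires two sides and the included angle between them. HL only applies to right triangles with matching hypotenuse and leg.
The correct criterion is ASA. Two pairs of corresponding angles and the included side are equal (Angle-Side-Angle).

ASA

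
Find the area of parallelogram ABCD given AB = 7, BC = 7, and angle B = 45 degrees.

Area = a * b * sin(theta)
Area = 7 * 7 * sin(45 degrees)
Area = 49 * sqrt(2)/2
Area = 49*sqrt(2)/2

49*sqrt(2)/2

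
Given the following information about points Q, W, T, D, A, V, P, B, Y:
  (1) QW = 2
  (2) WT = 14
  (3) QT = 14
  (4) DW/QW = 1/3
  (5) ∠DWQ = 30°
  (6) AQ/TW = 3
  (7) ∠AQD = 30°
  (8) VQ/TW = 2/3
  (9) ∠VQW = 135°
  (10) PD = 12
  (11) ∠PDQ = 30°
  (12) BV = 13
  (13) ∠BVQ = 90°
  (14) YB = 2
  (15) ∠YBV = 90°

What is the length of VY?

Step 1: By the law of cosines on triangle VBY: VY² = 13² + 2² − 2·13·2·cos(90°) = 173, so VY = √173.

Therefore, the length of VY = √173.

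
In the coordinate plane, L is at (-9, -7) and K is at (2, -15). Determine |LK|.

d = sqrt((11)^2 + (-8)^2) = sqrt(185)

sqrt(185)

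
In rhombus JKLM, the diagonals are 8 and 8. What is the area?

The diagonals of a rhombus divide it into four right triangles.
Each triangle has legs 8/ 2 = 4 and 8/2 = 4, so each has area (1/2)*4*4 = 8.
Four such triangles give total area = (d1 * d2) / 2 = 32.

32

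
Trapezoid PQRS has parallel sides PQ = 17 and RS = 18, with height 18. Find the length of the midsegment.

midsegment = (17 + 18) / 2 = 35 / 2 = 35/2

35/2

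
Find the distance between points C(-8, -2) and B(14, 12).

d = sqrt((22)^2 + (14)^2) = sqrt(680) = 2*sqrt(170)

2*sqrt(170)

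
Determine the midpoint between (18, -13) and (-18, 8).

M = ((x₁ + x₂)/2, (y₁ + y₂)/2)
= ((18 + -18)/2, (-13 + 8)/2)
= (0/2, -5/2) = (0, -5/2)

(0, -5/2)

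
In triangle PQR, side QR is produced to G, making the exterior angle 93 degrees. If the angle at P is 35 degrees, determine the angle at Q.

The exterior angle theorem states that an exterior angle equals the sum of the two non-adjacent interior angles.
So 93 = 35 + angle Q, which gives angle Q = 93 - 35 = 58 degrees.

58 degrees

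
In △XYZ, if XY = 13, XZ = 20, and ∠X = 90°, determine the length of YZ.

The included angle is 90°, so the triangle is right-angled at X. The opposite side YZ is the hypotenuse.
By the Pythagorean theorem: YZ = sqrt(13^2 + 20^2) = sqrt(569) = sqrt(569).

sqrt(569)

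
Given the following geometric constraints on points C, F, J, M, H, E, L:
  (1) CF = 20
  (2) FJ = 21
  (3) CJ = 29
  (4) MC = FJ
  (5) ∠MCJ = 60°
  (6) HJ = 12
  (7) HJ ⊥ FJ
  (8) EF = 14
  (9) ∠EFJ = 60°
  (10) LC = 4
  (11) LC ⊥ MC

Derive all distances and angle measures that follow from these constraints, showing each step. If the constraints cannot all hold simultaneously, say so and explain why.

The constraints are consistent.

From the given relations:
  MC = FJ = 21

Step 1: From FJ = 21, JH = 12, and ∠FJH = 90°, by the law of cosines:
  FH² = FJ² + JH² - 2·FJ·JH·cos(90°) = 441 + 144 - 0 = 585
  FH = 3·√65

Step 2: From JC = 29, CM = 21, and ∠JCM = 60°, by the law of cosines:
  JM² = JC² + CM² - 2·JC·CM·cos(60°) = 841 + 441 - 609 = 673
  JM ≈ 25.94

Step 3: From JF = 21, FE = 14, and ∠JFE = 60°, by the law of cosines:
  JE² = JF² + FE² - 2·JF·FE·cos(60°) = 441 + 196 - 294 = 343
  JE = 7·√7

Step 4: From MC = 21, CL = 4, and ∠MCL = 90°, by the law of cosines:
  ML² = MC² + CL² - 2·MC·CL·cos(90°) = 441 + 16 - 0 = 457
  ML ≈ 21.38

Step 5: From CF = 20, CJ = 29, FJ = 21, by the inverse law of cosines:
  cos(∠FCJ) = (CF² + CJ² - FJ²) / (2·CF·CJ)
  ∠FCJ = 46.4°

Step 6: From FC = 20, FJ = 21, CJ = 29, by the inverse law of cosines:
  cos(∠CFJ) = (FC² + FJ² - CJ²) / (2·FC·FJ)
  ∠CFJ = 90°

Step 7: From JC = 29, JF = 21, CF = 20, by the inverse law of cosines:
  cos(∠CJF) = (JC² + JF² - CF²) / (2·JC·JF)
  ∠CJF = 43.6°

Step 8: From FH = 3·√65, FJ = 21, HJ = 12, by the inverse law of cosines:
  cos(∠HFJ) = (FH² + FJ² - HJ²) / (2·FH·FJ)
  ∠HFJ = 29.74°

Step 9: From JC = 29, JM = 25.94, CM = 21, by the inverse law of cosines:
  cos(∠CJM) = (JC² + JM² - CM²) / (2·JC·JM)
  ∠CJM = 44.51°

Step 10: From JE = 7·√7, JF = 21, EF = 14, by the inverse law of cosines:
  cos(∠EJF) = (JE² + JF² - EF²) / (2·JE·JF)
  ∠EJF = 40.89°

Step 11: From MC = 21, MJ = 25.94, CJ = 29, by the inverse law of cosines:
  cos(∠CMJ) = (MC² + MJ² - CJ²) / (2·MC·MJ)
  ∠CMJ = 75.49°

Step 12: From MC = 21, ML = 21.38, CL = 4, by the inverse law of cosines:
  cos(∠CML) = (MC² + ML² - CL²) / (2·MC·ML)
  ∠CML = 10.78°

Step 13: From HF = 3·√65, HJ = 12, FJ = 21, by the inverse law of cosines:
  cos(∠FHJ) = (HF² + HJ² - FJ²) / (2·HF·HJ)
  ∠FHJ = 60.26°

Step 14: From EF = 14, EJ = 7·√7, FJ = 21, by the inverse law of cosines:
  cos(∠FEJ) = (EF² + EJ² - FJ²) / (2·EF·EJ)
  ∠FEJ = 79.11°

Step 15: From LC = 4, LM = 21.38, CM = 21, by the inverse law of cosines:
  cos(∠CLM) = (LC² + LM² - CM²) / (2·LC·LM)
  ∠CLM = 79.22°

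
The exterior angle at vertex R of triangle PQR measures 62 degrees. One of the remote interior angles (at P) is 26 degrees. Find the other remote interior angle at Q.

angle Q = 62 - 26 = 36 degrees (exterior angle theorem).

36 degrees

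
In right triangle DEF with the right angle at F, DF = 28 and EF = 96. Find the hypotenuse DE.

In a right triangle, the square of the hypotenuse equals the sum of the squares of the two legs.
The legs are 28 and 96, so the hypotenuse = sqrt(784 + 9216) = sqrt(10000) = 100.

100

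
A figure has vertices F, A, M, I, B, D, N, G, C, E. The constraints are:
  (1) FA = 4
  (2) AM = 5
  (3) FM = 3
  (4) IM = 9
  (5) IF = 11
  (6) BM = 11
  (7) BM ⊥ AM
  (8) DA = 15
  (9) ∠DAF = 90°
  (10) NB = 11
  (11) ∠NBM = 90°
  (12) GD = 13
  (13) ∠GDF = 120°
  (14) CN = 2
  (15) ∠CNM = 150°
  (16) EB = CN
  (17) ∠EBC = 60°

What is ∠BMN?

Step 1: By the law of cosines on triangle MBN: MN² = 11² + 11² − 2·11·11·cos(90°) = 242, so MN = 11·√2.
Step 2: By the inverse law of cosines on triangle BMN: cos(∠BMN) = (11² + (11·√2)² − 11²) / (2·11·11·√2) = 242/342.24 = 0.7071, so ∠BMN = 45°.

Therefore, the measure of angle ∠BMN = 45°.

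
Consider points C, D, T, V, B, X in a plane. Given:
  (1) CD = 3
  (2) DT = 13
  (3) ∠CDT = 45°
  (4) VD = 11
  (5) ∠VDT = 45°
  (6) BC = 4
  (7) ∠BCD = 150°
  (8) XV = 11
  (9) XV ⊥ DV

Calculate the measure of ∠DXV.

Step 1: By the law of cosines on triangle XVD: XD² = 11² + 11² − 2·11·11·cos(90°) = 242, so XD = 11·√2.
Step 2: By the inverse law of cosines on triangle DXV: cos(∠DXV) = ((11·√2)² + 11² − 11²) / (2·11·√2·11) = 242/342.24 = 0.7071, so ∠DXV = 45°.

Therefore, the measure of angle ∠DXV = 45°.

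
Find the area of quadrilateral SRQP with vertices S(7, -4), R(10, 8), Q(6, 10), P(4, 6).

Using the Shoelace formula for a quadrilateral (vertices in order):
Area = (1/2)|sum of (x_i * y_(i+1) - x_(i+1) * y_i)|
Terms: (7*8 - 10*-4) = 96, (10*10 - 6*8) = 52, (6*6 - 4*10) = -4, (4*-4 - 7*6) = -58
Sum = 86
Area = (1/2)(86) = 43

43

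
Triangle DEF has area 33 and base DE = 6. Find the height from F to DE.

Rearranging the area formula Area = (1/2) * base * height:
height = 2 * Area / base = 2 * 33 / 6 = 11.

11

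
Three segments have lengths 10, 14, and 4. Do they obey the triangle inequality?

No.
The triangle inequality is violated: 10 + 4 = 14 ≤ 14.
These lengths cannot form a triangle.

No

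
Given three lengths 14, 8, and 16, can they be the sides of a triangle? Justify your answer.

Yes.
The triangle inequality requires that the sum of any two sides exceeds the third.
Here 8 + 14 = 22 > 16, so the condition is met.

Yes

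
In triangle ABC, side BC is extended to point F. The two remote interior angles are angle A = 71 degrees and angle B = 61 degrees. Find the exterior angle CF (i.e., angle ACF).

By the exterior angle theorem, an exterior angle of a triangle equals the sum of the two remote interior angles.
Exterior angle = angle A + angle B
Exterior angle = 71 + 61 = 132 degrees

132 degrees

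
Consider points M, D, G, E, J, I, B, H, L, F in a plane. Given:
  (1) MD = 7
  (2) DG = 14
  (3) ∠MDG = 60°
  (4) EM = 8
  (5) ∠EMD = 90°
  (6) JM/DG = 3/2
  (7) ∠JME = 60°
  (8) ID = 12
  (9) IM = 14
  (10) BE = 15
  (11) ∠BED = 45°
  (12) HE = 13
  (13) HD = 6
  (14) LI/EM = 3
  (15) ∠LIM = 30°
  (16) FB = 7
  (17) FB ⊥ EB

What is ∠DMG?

Step 1: By the law of cosines on triangle MDG: MG² = 7² + 14² − 2·7·14·cos(60°) = 147, so MG = 7·√3.
Step 2: By the inverse law of cosines on triangle DMG: cos(∠DMG) = (7² + (7·√3)² − 14²) / (2·7·7·√3) = 0/169.74 = 0, so ∠DMG = 90°.

Therefore, the measure of angle ∠DMG = 90°.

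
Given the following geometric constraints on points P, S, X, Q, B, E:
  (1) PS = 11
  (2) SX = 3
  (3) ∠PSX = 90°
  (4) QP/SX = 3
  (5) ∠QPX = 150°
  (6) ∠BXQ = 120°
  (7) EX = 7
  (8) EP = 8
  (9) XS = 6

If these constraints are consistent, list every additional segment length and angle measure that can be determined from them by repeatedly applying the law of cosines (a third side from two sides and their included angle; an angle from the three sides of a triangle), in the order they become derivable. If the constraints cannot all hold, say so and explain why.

These constraints are not satisfiable: (2) SX = 3 and (9) XS = 6 assign two different lengths to the same segment. No planar figure meets all of them, so nothing further can be derived.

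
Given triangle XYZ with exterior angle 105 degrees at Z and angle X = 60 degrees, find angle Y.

The exterior angle theorem states that an exterior angle equals the sum of the two non-adjacent interior angles.
So 105 = 60 + angle Y, which gives angle Y = 105 - 60 = 45 degrees.

45 degrees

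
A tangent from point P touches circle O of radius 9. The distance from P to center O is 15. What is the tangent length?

Let T be the point of tangency. Then OT ⊥ PT (radius ⊥ tangent).
In right triangle OTP: OP² = OT² + PT²
15² = 9² + PT²
PT² = 144, PT = 12

12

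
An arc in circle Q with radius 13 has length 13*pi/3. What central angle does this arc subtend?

Arc length L = 2πr × θ/360, so θ = 360L / (2πr).
θ = 360 × 13*pi/3 / (2π × 13)
θ = 60°
θ = 60°

60°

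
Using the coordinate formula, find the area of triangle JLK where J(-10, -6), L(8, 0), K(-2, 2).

Using the Shoelace formula for a triangle:
Area = (1/2)|x0(y1 - y2) + x1(y2 - y0) + x2(y0 - y1)|
Area = (1/2)|-10(0 - 2) + 8(2 - -6) + -2(-6 - 0)|
Area = (1/2)|20 + 64 + 12|
Area = (1/2)|96|
Area = (1/2)(96)
Area = 48

48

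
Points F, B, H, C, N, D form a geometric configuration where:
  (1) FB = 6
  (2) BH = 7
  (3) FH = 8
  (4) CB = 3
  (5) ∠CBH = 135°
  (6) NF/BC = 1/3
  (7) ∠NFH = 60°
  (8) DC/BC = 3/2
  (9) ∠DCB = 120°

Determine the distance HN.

From the given relations: NF = 1/3·BC = 1/3·3 = 1.
Step 1: By the law of cosines on triangle HFN: HN² = 8² + 1² − 2·8·1·cos(60°) = 57, so HN = √57.

Therefore, the length of HN = √57.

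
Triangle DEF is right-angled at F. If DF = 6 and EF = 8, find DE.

DE = sqrt(6^2 + 8^2) = sqrt(100) = 10

10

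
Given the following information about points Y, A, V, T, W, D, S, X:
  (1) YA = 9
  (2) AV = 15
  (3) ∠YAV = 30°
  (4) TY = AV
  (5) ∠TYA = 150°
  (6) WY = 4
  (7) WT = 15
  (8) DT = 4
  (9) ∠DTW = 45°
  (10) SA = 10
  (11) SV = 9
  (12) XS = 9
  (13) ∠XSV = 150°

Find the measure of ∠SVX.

Step 1: By the law of cosines on triangle VSX: VX² = 9² + 9² − 2·9·9·cos(150°) = 302.3, so VX ≈ 17.39.
Step 2: By the inverse law of cosines on triangle SVX: cos(∠SVX) = (9² + 17.39² − 9²) / (2·9·17.39) = 302.3/312.96 = 0.9659, so ∠SVX = 15°.

Therefore, the measure of angle ∠SVX = 15°.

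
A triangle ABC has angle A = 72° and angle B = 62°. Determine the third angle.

angle C = 180 - 72 - 62 = 46 degrees.

46 degrees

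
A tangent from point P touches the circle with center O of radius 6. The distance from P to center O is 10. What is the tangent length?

tangent = √(d² - r²) = √(10² - 6²) = √(100 - 36) = √64 = 8

8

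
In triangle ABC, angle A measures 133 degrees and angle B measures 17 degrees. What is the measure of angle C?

angle C = 180 - 133 - 17 = 30 degrees.

30 degrees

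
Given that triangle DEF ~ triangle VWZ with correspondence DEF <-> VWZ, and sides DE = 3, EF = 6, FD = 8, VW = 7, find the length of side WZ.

k = 7/3 = 7/3. WZ = 7/3 * 6 = 14.

14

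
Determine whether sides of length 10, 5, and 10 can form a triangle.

Sort the sides: 5, 10, 10.
It suffices to check that the sum of the two smallest exceeds the largest:
5 + 10 = 15 > 10. ✓
Yes, a valid triangle can be formed.

Yes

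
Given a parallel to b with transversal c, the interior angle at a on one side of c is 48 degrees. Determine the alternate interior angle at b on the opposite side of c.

Alternate interior angles lie on opposite sides of the transversal, between the parallel lines.
By the alternate interior angle theorem, they are equal: 48 degrees.

48 degrees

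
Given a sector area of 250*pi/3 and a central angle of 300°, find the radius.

r² = 360 × 250*pi/3 / (π × 300) = 100, so r = 10.

10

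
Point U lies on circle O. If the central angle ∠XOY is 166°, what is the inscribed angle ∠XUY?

By the inscribed angle theorem, the inscribed angle is half the central angle.
Inscribed angle = 166° / 2 = 83°

83°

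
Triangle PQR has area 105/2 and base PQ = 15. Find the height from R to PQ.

Rearranging the area formula Area = (1/2) * base * height:
height = 2 * Area / base = 2 * 105/2 / 15 = 7.

7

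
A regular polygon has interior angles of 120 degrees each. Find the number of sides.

Each interior angle of a regular n-gon is (n - 2) * 180 / n.
Setting this equal to 120:
(n - 2) * 180 / n = 120
Each exterior angle = 180 - 120 = 60 degrees.
Since exterior angles sum to 360: n = 360 / 60 = 6.

6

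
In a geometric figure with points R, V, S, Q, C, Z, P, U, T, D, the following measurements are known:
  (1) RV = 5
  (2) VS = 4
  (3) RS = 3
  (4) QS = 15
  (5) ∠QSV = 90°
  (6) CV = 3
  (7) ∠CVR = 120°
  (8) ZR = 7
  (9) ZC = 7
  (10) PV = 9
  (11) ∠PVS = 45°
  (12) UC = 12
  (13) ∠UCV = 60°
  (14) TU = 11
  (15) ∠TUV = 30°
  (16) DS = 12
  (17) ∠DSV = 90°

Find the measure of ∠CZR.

Step 1: By the law of cosines on triangle CVR: CR² = 3² + 5² − 2·3·5·cos(120°) = 49, so CR = 7.
Step 2: By the inverse law of cosines on triangle CZR: cos(∠CZR) = (7² + 7² − 7²) / (2·7·7) = 49/98 = 0.5, so ∠CZR = 60°.

Therefore, the measure of angle ∠CZR = 60°.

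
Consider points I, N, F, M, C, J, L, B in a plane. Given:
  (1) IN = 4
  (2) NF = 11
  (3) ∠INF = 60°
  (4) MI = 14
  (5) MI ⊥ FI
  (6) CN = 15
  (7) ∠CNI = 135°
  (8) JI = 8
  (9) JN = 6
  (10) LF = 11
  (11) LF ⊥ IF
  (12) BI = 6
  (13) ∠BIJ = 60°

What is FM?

Step 1: By the law of cosines on triangle FNI: FI² = 11² + 4² − 2·11·4·cos(60°) = 93, so FI = √93.
Step 2: By the law of cosines on triangle FIM: FM² = √93² + 14² − 2·√93·14·cos(90°) = 289, so FM = 17.

Therefore, the length of FM = 17.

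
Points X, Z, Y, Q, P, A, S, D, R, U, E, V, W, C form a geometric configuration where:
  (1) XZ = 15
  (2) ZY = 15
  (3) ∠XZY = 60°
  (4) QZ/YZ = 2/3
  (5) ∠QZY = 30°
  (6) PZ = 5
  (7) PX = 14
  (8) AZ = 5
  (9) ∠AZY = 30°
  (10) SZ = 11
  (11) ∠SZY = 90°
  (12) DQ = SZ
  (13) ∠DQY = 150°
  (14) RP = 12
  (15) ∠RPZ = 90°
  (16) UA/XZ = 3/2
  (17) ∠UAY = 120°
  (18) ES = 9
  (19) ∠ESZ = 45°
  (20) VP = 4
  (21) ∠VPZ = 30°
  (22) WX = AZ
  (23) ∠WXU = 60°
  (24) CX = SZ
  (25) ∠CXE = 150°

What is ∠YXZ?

Step 1: By the law of cosines on triangle XZY: XY² = 15² + 15² − 2·15·15·cos(60°) = 225, so XY = 15.
Step 2: By the inverse law of cosines on triangle YXZ: cos(∠YXZ) = (15² + 15² − 15²) / (2·15·15) = 225/450 = 0.5, so ∠YXZ = 60°.

Therefore, the measure of angle ∠YXZ = 60°.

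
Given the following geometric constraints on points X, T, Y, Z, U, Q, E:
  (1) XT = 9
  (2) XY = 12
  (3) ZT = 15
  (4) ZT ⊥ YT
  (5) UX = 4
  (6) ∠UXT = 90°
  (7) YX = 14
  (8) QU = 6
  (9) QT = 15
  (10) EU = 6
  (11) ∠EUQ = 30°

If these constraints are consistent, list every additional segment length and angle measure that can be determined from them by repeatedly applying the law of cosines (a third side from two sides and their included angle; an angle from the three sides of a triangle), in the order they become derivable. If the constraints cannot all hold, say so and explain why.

These constraints are not satisfiable: (2) XY = 12 and (7) YX = 14 assign two different lengths to the same segment. No planar figure meets all of them, so nothing further can be derived.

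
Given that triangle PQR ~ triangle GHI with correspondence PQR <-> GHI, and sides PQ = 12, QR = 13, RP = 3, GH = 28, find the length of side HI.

k = 28/12 = 7/3. HI = 7/3 * 13 = 91/3.

91/3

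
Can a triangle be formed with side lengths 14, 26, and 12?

The longest side is 26. The other two sides sum to 12 + 14 = 26.
Since 26 ≤ 26, the two shorter sides cannot reach around to close the triangle.

No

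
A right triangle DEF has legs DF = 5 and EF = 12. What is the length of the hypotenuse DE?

DE = sqrt(5^2 + 12^2) = sqrt(169) = 13

13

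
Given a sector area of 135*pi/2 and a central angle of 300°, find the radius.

Sector area A = πr² × θ/360, so r² = 360A / (πθ).
r² = 360 × 135*pi/2 / (π × 300)
r² = 81
r = 9

9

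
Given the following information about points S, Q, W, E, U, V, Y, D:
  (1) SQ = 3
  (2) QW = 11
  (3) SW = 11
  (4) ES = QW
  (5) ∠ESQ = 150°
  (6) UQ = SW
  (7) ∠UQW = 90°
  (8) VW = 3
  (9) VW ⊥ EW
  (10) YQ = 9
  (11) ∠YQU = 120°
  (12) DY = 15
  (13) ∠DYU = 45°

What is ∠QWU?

From the given relations: UQ = SW = 11.
Step 1: By the law of cosines on triangle WQU: WU² = 11² + 11² − 2·11·11·cos(90°) = 242, so WU = 11·√2.
Step 2: By the inverse law of cosines on triangle QWU: cos(∠QWU) = (11² + (11·√2)² − 11²) / (2·11·11·√2) = 242/342.24 = 0.7071, so ∠QWU = 45°.

Therefore, the measure of angle ∠QWU = 45°.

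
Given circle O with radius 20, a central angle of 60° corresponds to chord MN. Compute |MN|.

Chord length = 2r sin(θ/2)
= 2 × 20 × sin(60°/2)
= 2 × 20 × sin(30°)
= 20

20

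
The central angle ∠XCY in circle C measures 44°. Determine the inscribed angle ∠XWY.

Inscribed angle = 44° / 2 = 22° (inscribed angle theorem).

22°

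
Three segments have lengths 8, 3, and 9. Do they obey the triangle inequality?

Sort the sides: 3, 8, 9.
It suffices to check that the sum of the two smallest exceeds the largest:
3 + 8 = 11 > 9. ✓
Yes, a valid triangle can be formed.

Yes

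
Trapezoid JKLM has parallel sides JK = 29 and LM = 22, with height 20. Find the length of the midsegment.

The midsegment (median) of a trapezoid connects the midpoints of the non-parallel sides.
Its length is the average of the two bases: (29 + 22) / 2 = 51/2.

51/2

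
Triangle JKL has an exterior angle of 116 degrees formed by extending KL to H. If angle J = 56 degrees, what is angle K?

By the exterior angle theorem: exterior angle = sum of remote interior angles.
116 = 56 + angle K
angle K = 116 - 56 = 60 degrees

60 degrees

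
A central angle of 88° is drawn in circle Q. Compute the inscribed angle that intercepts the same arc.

Inscribed angle = 88° / 2 = 44° (inscribed angle theorem).

44°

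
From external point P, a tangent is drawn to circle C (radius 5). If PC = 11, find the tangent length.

The tangent, radius, and line from the external point to the center form a right triangle.
The right angle is where the tangent meets the radius.
By the Pythagorean theorem: tangent² + 5² = 11²
tangent² = 121 - 25 = 96
tangent = 4*sqrt(6)

4*sqrt(6)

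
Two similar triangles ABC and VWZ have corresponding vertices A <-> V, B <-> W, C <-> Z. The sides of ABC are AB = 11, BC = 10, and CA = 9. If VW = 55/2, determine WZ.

Since the triangles are similar, the ratio of corresponding sides is constant.
Scale factor k = VW / AB = 55/2 / 11 = 5/2
WZ = k * BC = 5/2 * 10 = 25

25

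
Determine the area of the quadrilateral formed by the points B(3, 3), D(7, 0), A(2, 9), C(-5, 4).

Shoelace: sum of cross terms = 68, Area = (1/2)|68| = 34

34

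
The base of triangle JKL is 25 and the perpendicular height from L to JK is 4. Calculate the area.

A triangle's area is half the area of a rectangle with the same base and height.
Area = (1/2) * 25 * 4 = 50.

50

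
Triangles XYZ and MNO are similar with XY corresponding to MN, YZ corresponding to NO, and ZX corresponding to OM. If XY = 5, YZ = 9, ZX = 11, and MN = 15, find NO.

Since the triangles are similar, the ratio of corresponding sides is constant.
Scale factor k = MN / XY = 15 / 5 = 3
NO = k * YZ = 3 * 9 = 27

27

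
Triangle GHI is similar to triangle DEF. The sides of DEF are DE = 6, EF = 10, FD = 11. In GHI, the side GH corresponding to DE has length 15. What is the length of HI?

Similar triangles have proportional sides. Setting up the proportion:
GH / DE = HI / EF
15 / 6 = HI / 10
HI = 10 * 15 / 6 = 25.

25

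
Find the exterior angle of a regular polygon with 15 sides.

Each exterior angle of a regular n-gon is 360 / n.
For n = 15: 360 / 15 = 24 degrees.

24 degrees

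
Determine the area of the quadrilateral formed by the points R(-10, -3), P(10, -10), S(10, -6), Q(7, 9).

Shoelace: sum of cross terms = 371, Area = (1/2)|371| = 371/2

371/2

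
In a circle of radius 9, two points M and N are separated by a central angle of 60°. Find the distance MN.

Drop a perpendicular from the center to the chord, bisecting both the chord and the central angle.
Each half-chord = r sin(θ/2) = 9 sin(30°).
The full chord = 2 × 9 × sin(30°) = 9.

9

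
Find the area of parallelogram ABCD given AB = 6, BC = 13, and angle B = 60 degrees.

Area = a * b * sin(theta)
Area = 6 * 13 * sin(60 degrees)
Area = 78 * sqrt(3)/2
Area = 39*sqrt(3)

39*sqrt(3)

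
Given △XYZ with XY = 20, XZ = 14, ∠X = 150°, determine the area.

Area = (1/2) * XY * XZ * sin(X)
Area = (1/2) * 20 * 14 * sin(150°)
Area = (1/2) * 20 * 14 * 1/2
Area = 70

70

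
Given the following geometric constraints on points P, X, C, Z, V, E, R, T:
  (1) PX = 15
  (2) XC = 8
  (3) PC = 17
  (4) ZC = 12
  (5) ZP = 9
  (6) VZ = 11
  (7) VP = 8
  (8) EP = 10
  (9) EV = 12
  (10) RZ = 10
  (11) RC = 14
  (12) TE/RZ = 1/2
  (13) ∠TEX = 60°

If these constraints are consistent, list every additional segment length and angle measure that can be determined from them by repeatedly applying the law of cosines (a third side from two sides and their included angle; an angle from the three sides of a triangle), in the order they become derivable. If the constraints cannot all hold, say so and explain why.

The constraints are consistent. Derivable facts, in order:
After 1 step:
- ∠CPX = 28.07°
- ∠CPZ = 42.39°
- ∠CRZ = 57.12°
- ∠CXP = 90°
- ∠CZP = 107.24°
- ∠CZR = 78.46°
- ∠EPV = 82.82°
- ∠EVP = 55.77°
- ∠PCX = 61.93°
- ∠PCZ = 30.37°
- ∠PEV = 41.41°
- ∠PVZ = 53.78°
- ∠PZV = 45.82°
- ∠RCZ = 44.42°
- ∠VPZ = 80.41°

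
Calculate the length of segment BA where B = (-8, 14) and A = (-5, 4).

d = sqrt((3)^2 + (-10)^2) = sqrt(109)

sqrt(109)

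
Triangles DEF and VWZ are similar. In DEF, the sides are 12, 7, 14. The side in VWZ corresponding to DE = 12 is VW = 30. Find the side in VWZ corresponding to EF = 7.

Similar triangles have proportional sides. Setting up the proportion:
VW / DE = WZ / EF
30 / 12 = WZ / 7
WZ = 7 * 30 / 12 = 35/2.

35/2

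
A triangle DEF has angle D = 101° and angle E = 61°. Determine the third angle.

Let angle F = x. Then 101 + 61 + x = 180.
x = 180 - 162 = 18 degrees.

18 degrees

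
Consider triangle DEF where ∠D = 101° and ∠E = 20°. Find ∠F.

angle F = 180 - 101 - 20 = 59 degrees.

59 degrees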